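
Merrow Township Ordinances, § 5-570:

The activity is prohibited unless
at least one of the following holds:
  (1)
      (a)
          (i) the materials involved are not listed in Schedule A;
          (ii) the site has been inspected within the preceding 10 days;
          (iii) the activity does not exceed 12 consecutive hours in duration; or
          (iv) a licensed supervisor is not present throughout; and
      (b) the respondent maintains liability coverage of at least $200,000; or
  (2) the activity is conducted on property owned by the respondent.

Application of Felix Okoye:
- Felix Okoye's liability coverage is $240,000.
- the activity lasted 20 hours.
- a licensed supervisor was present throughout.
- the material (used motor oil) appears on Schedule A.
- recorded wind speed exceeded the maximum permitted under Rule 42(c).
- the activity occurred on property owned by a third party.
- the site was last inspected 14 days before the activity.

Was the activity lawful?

(i) not (Schedule A material) — not met.
(ii) site inspected — not met.
(iii) ≤ 12 hrs duration — not satisfied.
(iv) not (supervisor present) — not satisfied.
(a) = F OR F OR F OR F = false.
(b) coverage ≥ $200,000 — met.
(1): F AND T → false.
(2) own property — not met.
Overall: F OR F → false.

No — unlawful.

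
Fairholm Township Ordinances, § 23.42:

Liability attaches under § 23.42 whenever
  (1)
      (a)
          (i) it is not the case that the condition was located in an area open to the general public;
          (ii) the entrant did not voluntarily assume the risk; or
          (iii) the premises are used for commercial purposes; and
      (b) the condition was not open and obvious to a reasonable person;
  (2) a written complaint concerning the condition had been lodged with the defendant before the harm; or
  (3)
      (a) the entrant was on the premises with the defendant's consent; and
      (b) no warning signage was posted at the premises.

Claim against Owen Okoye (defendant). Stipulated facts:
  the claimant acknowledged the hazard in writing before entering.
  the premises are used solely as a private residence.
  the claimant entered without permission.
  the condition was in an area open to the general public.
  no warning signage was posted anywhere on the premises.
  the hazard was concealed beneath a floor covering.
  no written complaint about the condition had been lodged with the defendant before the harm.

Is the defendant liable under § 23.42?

No — not liable.

(i) not (public area) — not met.
(ii) no assumed risk — fails.
(iii) commercial use — not met.
(a): F OR F OR F → false.
(b) not open/obvious — met.
(1): F AND T → false.
(2) complaint lodged — fails.
(a) consent to enter — not satisfied.
(b) no signage posted — holds.
(3): F AND T → false.
Overall = F OR F OR F = false.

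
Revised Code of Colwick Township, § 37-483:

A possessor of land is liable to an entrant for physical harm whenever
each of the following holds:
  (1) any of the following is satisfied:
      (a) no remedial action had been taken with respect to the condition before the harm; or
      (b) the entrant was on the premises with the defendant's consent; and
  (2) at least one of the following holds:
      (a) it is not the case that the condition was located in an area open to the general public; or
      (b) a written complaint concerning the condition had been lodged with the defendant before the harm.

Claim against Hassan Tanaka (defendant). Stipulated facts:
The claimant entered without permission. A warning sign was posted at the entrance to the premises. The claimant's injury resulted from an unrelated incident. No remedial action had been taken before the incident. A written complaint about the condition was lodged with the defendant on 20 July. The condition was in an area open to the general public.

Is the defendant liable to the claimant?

(a) no remedial action — met.
(b) consent to enter — fails.
(1): T OR F → true.
(a) not (public area) — fails.
(b) complaint lodged — holds.
So (2) is satisfied (F OR T).
So Overall is satisfied (T AND T).

Yes — liable.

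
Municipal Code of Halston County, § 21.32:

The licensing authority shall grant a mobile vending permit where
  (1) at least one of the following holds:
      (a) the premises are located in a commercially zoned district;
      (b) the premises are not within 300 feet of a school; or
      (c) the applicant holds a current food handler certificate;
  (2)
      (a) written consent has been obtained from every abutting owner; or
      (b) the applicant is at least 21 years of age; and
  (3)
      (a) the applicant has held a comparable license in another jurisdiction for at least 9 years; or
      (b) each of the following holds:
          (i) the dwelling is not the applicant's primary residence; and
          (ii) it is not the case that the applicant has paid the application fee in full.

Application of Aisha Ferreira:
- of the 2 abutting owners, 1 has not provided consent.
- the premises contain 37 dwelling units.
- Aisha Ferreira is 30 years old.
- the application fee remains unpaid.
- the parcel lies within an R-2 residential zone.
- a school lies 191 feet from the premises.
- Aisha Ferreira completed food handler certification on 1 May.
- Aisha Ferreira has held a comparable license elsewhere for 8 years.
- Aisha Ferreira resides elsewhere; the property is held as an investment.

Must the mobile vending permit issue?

Yes — granted.

(a) commercially zoned — not satisfied.
(b) ≥300 ft from school — not met.
(c) food handler cert. — met.
(1): F OR F OR T → true.
(a) all abutters consent — fails.
(b) age ≥ 21 — met.
(2) = F OR T = true.
(a) prior license ≥ 9 yr — fails.
(i) not (primary residence) — met.
(ii) not (fee paid) — met.
(b) = T AND T = true.
(3) = F OR T = true.
So Overall is satisfied (T AND T AND T).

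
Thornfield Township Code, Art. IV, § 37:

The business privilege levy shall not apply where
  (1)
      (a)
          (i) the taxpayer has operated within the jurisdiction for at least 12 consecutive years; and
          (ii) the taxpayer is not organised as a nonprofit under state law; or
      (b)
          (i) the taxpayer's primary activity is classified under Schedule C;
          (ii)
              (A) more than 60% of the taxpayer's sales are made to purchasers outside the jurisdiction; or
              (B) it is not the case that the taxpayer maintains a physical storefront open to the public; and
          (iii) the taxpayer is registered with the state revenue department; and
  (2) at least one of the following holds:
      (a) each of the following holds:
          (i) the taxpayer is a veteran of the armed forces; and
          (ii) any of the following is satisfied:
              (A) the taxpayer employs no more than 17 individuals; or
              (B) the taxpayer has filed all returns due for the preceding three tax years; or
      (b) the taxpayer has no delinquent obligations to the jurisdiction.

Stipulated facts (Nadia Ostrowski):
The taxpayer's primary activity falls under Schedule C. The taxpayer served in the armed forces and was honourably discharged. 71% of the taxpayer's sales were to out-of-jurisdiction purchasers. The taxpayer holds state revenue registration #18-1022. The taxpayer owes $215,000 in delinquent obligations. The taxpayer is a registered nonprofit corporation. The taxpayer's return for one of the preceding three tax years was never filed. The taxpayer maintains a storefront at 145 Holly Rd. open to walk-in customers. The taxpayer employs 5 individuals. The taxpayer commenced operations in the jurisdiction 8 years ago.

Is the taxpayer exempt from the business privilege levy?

Yes — exempt.

(i) ≥ 12 yrs in jurisdiction — not satisfied.
(ii) not (nonprofit) — not met.
So (a) is not satisfied (F AND F).
(i) Schedule C activity — met.
(A) >60% out-of-jur. sales — satisfied.
(B) not (has storefront) — not met.
So (ii) is satisfied (T OR F).
(iii) state-registered — met.
(b): T AND T AND T → true.
So (1) is satisfied (F OR T).
(i) veteran — met.
(A) ≤ 17 employees — holds.
(B) returns current — fails.
So (ii) is satisfied (T OR F).
(a): T AND T → true.
(b) no delinquency — not satisfied.
So (2) is satisfied (T OR F).
So Overall is satisfied (T AND T).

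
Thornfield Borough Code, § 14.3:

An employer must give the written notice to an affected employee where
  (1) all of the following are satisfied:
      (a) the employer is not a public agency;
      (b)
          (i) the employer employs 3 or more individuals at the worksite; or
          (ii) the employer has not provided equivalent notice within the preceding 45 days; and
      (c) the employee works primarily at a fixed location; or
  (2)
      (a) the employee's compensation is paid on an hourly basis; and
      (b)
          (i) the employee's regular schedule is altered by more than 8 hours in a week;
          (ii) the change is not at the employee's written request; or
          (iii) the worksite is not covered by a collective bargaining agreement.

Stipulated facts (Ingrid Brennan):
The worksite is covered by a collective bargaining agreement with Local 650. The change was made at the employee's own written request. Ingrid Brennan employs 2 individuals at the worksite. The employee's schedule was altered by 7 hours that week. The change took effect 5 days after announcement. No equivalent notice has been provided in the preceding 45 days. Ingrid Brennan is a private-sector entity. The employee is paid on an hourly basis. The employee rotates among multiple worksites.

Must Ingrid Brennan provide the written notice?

(a) not (public agency) — met.
(i) ≥ 3 at site — fails.
(ii) no recent notice — met.
So (b) is satisfied (F OR T).
(c) fixed location — not satisfied.
(1) = T AND T AND F = false.
(a) hourly-paid — satisfied.
(i) schedule shift > 8h — not satisfied.
(ii) not employee-requested — not satisfied.
(iii) no CBA — not met.
(b) = F OR F OR F = false.
(2): T AND F → false.
Overall = F OR F = false.

No — not required.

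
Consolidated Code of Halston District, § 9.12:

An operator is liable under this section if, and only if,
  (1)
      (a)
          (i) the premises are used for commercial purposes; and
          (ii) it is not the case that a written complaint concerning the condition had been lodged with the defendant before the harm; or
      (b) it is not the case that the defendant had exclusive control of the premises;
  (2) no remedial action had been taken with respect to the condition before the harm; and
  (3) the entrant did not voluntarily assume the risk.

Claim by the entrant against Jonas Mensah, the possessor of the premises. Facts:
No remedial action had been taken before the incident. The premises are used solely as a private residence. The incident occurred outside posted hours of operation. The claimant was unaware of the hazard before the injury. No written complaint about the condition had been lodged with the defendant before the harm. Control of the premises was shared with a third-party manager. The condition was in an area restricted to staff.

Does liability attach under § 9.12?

(i) commercial use — not satisfied.
(ii) not (complaint lodged) — holds.
(a): F AND T → false.
(b) not (exclusive control) — satisfied.
(1): F OR T → true.
(2) no remedial action — satisfied.
(3) no assumed risk — met.
So Overall is satisfied (T AND T AND T).

Yes — liable.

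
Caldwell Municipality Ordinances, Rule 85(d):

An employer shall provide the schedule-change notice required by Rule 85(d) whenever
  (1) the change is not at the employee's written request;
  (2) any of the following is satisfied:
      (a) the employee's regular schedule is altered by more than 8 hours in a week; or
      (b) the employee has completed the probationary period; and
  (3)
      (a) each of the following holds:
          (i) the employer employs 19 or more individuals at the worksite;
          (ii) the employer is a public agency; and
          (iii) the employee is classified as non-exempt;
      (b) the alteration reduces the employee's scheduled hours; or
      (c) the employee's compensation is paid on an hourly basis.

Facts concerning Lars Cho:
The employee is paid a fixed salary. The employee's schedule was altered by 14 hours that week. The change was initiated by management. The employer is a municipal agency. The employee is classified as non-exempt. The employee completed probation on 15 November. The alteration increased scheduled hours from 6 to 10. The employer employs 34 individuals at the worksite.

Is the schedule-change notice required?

(1) not employee-requested — satisfied.
(a) schedule shift > 8h — holds.
(b) past probation — satisfied.
(2) = T OR T = true.
(i) ≥ 19 at site — holds.
(ii) public agency — satisfied.
(iii) non-exempt — holds.
(a): T AND T AND T → true.
(b) hours reduced — not satisfied.
(c) hourly-paid — fails.
(3) = T OR F OR F = true.
So Overall is satisfied (T AND T AND T).

Yes — required.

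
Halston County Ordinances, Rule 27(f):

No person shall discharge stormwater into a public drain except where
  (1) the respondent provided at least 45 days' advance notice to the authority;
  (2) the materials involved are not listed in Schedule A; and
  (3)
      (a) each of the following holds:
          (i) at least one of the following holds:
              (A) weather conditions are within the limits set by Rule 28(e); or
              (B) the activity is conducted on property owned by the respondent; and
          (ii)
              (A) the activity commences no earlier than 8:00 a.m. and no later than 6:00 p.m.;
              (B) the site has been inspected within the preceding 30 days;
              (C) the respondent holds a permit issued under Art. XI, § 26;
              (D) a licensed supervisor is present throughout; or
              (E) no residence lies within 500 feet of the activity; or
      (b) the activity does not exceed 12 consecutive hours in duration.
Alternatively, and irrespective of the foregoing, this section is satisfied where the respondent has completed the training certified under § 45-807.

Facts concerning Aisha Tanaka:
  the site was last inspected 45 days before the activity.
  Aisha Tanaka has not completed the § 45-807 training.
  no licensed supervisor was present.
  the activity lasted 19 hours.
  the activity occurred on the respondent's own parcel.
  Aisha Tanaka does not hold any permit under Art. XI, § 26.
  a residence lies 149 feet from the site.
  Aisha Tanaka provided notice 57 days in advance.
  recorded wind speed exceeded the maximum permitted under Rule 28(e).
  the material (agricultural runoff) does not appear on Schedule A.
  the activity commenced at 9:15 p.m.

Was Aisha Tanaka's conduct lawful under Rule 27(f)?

No — unlawful.

(1) ≥45 days' notice — holds.
(2) not (Schedule A material) — met.
(A) weather ok — not satisfied.
(B) own property — holds.
(i) = F OR T = true.
(A) start within hours — fails.
(B) site inspected — not met.
(C) holds permit — fails.
(D) supervisor present — fails.
(E) no residence in 500 ft — fails.
(ii): F OR F OR F OR F OR F → false.
(a): T AND F → false.
(b) ≤ 12 hrs duration — not met.
(3): F OR F → false.
So Overall is not satisfied (T AND T AND F).
Exception (training certified) — not satisfied.
Result: main false OR exception false → false.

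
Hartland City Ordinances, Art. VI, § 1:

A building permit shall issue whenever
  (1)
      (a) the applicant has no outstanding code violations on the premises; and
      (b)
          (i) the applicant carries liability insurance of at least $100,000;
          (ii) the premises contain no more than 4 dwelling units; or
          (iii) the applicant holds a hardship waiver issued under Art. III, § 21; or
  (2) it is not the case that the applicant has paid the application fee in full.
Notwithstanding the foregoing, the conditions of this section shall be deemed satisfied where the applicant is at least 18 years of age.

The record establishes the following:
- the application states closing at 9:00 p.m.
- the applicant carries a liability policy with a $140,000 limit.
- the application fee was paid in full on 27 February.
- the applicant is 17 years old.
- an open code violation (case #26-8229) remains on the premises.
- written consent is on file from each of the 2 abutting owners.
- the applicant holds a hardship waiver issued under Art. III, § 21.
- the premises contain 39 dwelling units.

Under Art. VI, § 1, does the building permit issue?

No — denied.

(a) no code violations — not met.
(i) insurance ≥ $100,000 — met.
(ii) ≤ 4 units — not satisfied.
(iii) hardship waiver — satisfied.
(b) = T OR F OR T = true.
(1) = F AND T = false.
(2) not (fee paid) — not met.
Overall: F OR F → false.
Exception (age ≥ 18) — not satisfied.
Result: main false OR exception false → false.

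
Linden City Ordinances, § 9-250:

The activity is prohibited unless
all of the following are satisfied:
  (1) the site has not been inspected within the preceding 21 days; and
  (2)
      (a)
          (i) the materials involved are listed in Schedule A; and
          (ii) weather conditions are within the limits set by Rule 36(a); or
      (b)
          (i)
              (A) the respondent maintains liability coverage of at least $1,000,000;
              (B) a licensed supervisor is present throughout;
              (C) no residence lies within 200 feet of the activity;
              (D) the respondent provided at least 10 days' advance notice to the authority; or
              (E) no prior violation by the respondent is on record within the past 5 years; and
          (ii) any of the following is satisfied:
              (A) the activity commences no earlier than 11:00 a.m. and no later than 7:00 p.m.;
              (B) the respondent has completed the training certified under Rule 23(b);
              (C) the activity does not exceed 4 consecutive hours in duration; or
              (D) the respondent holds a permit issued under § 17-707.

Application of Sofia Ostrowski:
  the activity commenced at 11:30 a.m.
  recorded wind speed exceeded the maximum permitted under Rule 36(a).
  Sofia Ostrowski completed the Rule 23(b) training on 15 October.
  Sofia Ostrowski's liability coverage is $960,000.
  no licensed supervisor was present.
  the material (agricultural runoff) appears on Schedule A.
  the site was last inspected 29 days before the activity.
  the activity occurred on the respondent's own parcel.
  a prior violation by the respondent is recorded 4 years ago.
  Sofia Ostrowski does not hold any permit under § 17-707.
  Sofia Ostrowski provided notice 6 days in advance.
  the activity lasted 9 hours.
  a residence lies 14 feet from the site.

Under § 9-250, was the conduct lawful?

No — unlawful.

(1) not (site inspected) — met.
(i) Schedule A material — met.
(ii) weather ok — fails.
(a): T AND F → false.
(A) coverage ≥ $1,000,000 — not met.
(B) supervisor present — fails.
(C) no residence in 200 ft — not met.
(D) ≥10 days' notice — not met.
(E) no prior violation — fails.
(i): F OR F OR F OR F OR F → false.
(A) start within hours — met.
(B) training certified — satisfied.
(C) ≤ 4 hrs duration — not met.
(D) holds permit — not met.
So (ii) is satisfied (T OR T OR F OR F).
So (b) is not satisfied (F AND T).
(2) = F OR F = false.
Overall: T AND F → false.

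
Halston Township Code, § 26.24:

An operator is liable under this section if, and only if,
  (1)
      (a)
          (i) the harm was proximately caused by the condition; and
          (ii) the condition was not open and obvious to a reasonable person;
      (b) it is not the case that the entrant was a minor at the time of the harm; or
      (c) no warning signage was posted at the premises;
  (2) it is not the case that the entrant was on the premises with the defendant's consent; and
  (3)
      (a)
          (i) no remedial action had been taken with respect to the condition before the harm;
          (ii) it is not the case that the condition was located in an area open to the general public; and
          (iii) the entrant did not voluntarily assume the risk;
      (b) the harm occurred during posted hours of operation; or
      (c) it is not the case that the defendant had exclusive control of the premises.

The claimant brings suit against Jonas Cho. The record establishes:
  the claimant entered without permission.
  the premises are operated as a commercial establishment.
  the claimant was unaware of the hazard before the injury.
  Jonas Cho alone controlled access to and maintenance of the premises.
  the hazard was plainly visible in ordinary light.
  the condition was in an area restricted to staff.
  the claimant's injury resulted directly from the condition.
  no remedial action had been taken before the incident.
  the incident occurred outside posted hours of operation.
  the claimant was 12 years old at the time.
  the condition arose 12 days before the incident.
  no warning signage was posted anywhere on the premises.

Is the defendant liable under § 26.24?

(i) proximate cause — met.
(ii) not open/obvious — fails.
(a) = T AND F = false.
(b) not (entrant a minor) — fails.
(c) no signage posted — holds.
So (1) is satisfied (F OR F OR T).
(2) not (consent to enter) — met.
(i) no remedial action — holds.
(ii) not (public area) — holds.
(iii) no assumed risk — holds.
(a) = T AND T AND T = true.
(b) during posted hours — fails.
(c) not (exclusive control) — not met.
(3) = T OR F OR F = true.
Overall: T AND T AND T → true.

Yes — liable.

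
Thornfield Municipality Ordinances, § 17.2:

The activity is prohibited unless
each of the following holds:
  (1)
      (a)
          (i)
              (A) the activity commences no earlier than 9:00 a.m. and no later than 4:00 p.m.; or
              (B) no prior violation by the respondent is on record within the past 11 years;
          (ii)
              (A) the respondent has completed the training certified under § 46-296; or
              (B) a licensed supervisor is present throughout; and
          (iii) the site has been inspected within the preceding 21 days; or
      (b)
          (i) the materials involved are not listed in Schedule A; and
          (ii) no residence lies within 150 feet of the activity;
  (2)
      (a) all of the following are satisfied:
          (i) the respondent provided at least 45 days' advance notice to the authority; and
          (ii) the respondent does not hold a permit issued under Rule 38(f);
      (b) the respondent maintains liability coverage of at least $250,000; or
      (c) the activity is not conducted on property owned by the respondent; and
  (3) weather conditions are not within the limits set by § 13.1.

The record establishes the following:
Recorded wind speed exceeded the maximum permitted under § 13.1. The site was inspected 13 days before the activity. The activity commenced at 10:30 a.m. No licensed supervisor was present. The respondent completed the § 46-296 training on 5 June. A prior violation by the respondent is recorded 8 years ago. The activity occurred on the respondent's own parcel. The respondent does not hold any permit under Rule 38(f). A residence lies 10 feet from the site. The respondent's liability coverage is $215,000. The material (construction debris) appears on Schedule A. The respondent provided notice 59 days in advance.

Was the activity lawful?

Yes — lawful.

(A) start within hours — satisfied.
(B) no prior violation — not met.
(i): T OR F → true.
(A) training certified — holds.
(B) supervisor present — fails.
So (ii) is satisfied (T OR F).
(iii) site inspected — met.
(a) = T AND T AND T = true.
(i) not (Schedule A material) — fails.
(ii) no residence in 150 ft — not satisfied.
(b): F AND F → false.
(1) = T OR F = true.
(i) ≥45 days' notice — satisfied.
(ii) not (holds permit) — satisfied.
(a): T AND T → true.
(b) coverage ≥ $250,000 — not met.
(c) not (own property) — not satisfied.
(2) = T OR F OR F = true.
(3) not (weather ok) — met.
Overall: T AND T AND T → true.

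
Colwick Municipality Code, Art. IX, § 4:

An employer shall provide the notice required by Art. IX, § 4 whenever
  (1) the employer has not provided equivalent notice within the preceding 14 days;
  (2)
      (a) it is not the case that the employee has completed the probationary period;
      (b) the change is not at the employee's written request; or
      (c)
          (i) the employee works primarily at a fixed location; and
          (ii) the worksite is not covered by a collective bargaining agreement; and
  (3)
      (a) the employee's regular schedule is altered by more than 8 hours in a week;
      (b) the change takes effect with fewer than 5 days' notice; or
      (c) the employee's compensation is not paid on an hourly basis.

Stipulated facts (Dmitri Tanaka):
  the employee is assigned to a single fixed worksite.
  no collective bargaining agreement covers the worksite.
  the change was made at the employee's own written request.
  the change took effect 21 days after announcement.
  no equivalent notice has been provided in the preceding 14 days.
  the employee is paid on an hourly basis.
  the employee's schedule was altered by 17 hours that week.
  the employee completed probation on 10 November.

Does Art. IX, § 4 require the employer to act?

Yes — required.

(1) no recent notice — holds.
(a) not (past probation) — fails.
(b) not employee-requested — not satisfied.
(i) fixed location — holds.
(ii) no CBA — met.
So (c) is satisfied (T AND T).
(2): F OR F OR T → true.
(a) schedule shift > 8h — holds.
(b) < 5 days' notice — fails.
(c) not (hourly-paid) — not satisfied.
(3): T OR F OR F → true.
So Overall is satisfied (T AND T AND T).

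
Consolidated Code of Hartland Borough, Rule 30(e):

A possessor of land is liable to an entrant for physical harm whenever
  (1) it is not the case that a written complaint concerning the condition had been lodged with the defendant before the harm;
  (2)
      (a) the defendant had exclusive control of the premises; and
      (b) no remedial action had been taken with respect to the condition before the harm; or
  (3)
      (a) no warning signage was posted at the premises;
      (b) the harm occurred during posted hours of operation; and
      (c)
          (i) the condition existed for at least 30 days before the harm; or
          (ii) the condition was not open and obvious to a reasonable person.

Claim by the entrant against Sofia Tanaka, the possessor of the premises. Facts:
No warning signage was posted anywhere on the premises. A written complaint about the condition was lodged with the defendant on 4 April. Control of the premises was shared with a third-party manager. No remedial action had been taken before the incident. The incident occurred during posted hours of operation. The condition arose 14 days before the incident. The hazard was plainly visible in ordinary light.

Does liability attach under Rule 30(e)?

No — not liable.

(1) not (complaint lodged) — not satisfied.
(a) exclusive control — not met.
(b) no remedial action — holds.
(2) = F AND T = false.
(a) no signage posted — satisfied.
(b) during posted hours — holds.
(i) condition ≥30 days old — fails.
(ii) not open/obvious — not met.
(c): F OR F → false.
(3) = T AND T AND F = false.
So Overall is not satisfied (F OR F OR F).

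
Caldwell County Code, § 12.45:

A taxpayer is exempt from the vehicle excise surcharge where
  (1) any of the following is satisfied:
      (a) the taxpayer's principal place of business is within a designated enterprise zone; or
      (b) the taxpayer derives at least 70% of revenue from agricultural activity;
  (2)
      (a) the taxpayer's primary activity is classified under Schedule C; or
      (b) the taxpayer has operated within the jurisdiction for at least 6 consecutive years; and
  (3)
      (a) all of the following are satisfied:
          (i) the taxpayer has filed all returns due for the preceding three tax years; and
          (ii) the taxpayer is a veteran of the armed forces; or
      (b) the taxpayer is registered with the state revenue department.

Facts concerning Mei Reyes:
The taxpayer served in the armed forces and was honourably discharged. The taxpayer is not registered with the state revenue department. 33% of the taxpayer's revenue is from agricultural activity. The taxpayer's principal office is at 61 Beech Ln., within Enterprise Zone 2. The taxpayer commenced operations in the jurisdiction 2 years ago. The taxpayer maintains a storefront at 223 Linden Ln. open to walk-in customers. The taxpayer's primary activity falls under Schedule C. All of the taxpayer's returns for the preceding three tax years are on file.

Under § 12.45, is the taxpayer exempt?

Yes — exempt.

(a) in enterprise zone — holds.
(b) ≥70% agricultural — not met.
(1) = T OR F = true.
(a) Schedule C activity — met.
(b) ≥ 6 yrs in jurisdiction — fails.
(2) = T OR F = true.
(i) returns current — satisfied.
(ii) veteran — satisfied.
(a) = T AND T = true.
(b) state-registered — not met.
So (3) is satisfied (T OR F).
Overall: T AND T AND T → true.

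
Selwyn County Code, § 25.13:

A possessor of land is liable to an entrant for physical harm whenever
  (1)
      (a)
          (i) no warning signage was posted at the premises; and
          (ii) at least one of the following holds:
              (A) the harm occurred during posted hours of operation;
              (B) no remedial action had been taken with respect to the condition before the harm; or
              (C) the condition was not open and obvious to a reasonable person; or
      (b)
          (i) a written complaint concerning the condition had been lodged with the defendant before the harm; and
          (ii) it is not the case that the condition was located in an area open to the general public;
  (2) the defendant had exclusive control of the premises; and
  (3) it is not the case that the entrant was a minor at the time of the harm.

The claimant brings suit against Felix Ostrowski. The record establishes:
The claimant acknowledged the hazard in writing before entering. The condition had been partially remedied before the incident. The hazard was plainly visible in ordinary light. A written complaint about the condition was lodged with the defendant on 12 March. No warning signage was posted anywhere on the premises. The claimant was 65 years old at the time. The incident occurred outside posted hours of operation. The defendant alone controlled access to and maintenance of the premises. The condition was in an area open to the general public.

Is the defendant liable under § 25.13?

No — not liable.

(i) no signage posted — met.
(A) during posted hours — not met.
(B) no remedial action — not satisfied.
(C) not open/obvious — not satisfied.
(ii) = F OR F OR F = false.
(a) = T AND F = false.
(i) complaint lodged — met.
(ii) not (public area) — not met.
So (b) is not satisfied (T AND F).
(1) = F OR F = false.
(2) exclusive control — met.
(3) not (entrant a minor) — met.
Overall = F AND T AND T = false.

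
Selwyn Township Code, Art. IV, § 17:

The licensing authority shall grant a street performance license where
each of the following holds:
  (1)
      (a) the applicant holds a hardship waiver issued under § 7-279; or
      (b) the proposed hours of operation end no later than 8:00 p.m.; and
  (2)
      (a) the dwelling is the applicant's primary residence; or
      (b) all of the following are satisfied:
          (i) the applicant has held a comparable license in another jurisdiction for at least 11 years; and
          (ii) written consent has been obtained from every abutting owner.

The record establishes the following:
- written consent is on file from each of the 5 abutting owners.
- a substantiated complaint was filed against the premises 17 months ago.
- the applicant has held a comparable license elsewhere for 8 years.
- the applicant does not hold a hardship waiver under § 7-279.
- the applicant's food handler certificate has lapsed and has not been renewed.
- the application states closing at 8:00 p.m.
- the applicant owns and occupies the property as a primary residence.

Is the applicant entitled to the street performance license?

(a) hardship waiver — fails.
(b) closes by 8 p.m. — met.
(1): F OR T → true.
(a) primary residence — met.
(i) prior license ≥ 11 yr — fails.
(ii) all abutters consent — holds.
(b): F AND T → false.
So (2) is satisfied (T OR F).
Overall = T AND T = true.

Yes — granted.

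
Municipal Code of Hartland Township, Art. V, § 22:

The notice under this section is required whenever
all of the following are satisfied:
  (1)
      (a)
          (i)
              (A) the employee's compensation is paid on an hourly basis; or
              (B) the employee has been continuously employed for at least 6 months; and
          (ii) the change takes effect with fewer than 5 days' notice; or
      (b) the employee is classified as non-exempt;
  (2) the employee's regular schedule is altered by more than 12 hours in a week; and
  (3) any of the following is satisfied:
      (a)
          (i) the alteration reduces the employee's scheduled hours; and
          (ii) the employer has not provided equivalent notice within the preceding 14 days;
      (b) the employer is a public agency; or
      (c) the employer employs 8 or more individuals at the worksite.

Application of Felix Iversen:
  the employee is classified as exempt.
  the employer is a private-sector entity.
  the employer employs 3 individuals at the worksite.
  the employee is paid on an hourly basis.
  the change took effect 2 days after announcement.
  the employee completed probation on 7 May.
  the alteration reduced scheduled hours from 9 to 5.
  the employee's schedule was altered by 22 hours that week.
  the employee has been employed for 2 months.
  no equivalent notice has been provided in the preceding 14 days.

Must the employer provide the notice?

Yes — required.

(A) hourly-paid — holds.
(B) tenure ≥ 6 mo. — not met.
So (i) is satisfied (T OR F).
(ii) < 5 days' notice — satisfied.
So (a) is satisfied (T AND T).
(b) non-exempt — fails.
(1): T OR F → true.
(2) schedule shift > 12h — satisfied.
(i) hours reduced — holds.
(ii) no recent notice — met.
So (a) is satisfied (T AND T).
(b) public agency — fails.
(c) ≥ 8 at site — fails.
So (3) is satisfied (T OR F OR F).
Overall = T AND T AND T = true.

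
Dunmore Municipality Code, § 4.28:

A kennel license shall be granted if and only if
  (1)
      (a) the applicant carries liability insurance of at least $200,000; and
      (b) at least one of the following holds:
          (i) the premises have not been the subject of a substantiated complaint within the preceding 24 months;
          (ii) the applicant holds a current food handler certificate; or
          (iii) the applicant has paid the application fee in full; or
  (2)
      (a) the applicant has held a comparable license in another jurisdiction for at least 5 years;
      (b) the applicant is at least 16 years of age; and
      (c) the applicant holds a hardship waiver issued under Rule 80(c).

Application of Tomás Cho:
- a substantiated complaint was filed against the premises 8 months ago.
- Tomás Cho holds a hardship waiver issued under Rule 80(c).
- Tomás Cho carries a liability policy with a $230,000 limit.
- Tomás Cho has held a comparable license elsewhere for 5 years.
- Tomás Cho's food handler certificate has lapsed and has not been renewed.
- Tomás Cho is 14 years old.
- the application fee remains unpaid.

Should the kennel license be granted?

No — denied.

(a) insurance ≥ $200,000 — satisfied.
(i) no complaint in 24 mo. — not satisfied.
(ii) food handler cert. — not satisfied.
(iii) fee paid — not met.
So (b) is not satisfied (F OR F OR F).
So (1) is not satisfied (T AND F).
(a) prior license ≥ 5 yr — holds.
(b) age ≥ 16 — not satisfied.
(c) hardship waiver — satisfied.
(2): T AND F AND T → false.
So Overall is not satisfied (F OR F).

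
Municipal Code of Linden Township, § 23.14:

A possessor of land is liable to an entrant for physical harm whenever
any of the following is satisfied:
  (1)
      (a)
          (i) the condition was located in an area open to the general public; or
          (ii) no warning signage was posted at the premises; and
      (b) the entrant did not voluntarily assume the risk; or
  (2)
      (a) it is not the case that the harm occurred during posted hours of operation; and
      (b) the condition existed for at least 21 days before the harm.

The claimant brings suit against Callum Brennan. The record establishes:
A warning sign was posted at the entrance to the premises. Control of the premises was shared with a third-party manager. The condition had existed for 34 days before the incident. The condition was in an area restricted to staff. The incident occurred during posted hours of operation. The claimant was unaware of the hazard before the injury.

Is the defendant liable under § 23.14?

No — not liable.

(i) public area — not met.
(ii) no signage posted — not satisfied.
(a) = F OR F = false.
(b) no assumed risk — met.
(1): F AND T → false.
(a) not (during posted hours) — fails.
(b) condition ≥21 days old — satisfied.
(2) = F AND T = false.
Overall = F OR F = false.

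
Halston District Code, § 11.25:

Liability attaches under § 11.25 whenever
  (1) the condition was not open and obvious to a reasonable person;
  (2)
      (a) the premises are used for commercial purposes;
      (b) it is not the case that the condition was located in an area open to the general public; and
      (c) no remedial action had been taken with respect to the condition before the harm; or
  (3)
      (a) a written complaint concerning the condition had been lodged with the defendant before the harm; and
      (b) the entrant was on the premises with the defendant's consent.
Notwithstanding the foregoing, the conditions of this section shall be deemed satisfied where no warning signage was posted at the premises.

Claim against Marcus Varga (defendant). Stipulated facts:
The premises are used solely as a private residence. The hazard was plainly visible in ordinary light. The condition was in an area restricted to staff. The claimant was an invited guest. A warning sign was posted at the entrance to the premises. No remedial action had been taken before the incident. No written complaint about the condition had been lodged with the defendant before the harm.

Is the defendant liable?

No — not liable.

(1) not open/obvious — fails.
(a) commercial use — not satisfied.
(b) not (public area) — holds.
(c) no remedial action — met.
So (2) is not satisfied (F AND T AND T).
(a) complaint lodged — not satisfied.
(b) consent to enter — met.
(3) = F AND T = false.
So Overall is not satisfied (F OR F OR F).
Exception (no signage posted) — not satisfied.
Result: main false OR exception false → false.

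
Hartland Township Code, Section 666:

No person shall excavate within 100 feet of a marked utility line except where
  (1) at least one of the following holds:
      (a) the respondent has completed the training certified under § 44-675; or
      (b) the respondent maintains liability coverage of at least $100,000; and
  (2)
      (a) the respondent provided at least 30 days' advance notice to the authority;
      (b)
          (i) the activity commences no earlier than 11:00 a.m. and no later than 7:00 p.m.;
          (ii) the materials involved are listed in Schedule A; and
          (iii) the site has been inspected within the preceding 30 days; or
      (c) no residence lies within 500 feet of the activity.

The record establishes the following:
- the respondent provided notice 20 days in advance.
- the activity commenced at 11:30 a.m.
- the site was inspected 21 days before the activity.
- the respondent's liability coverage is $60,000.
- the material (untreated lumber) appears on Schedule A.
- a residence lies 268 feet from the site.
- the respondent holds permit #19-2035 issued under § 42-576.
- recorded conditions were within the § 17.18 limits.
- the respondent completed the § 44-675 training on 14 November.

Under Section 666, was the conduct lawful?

(a) training certified — holds.
(b) coverage ≥ $100,000 — not met.
So (1) is satisfied (T OR F).
(a) ≥30 days' notice — not met.
(i) start within hours — holds.
(ii) Schedule A material — holds.
(iii) site inspected — satisfied.
(b) = T AND T AND T = true.
(c) no residence in 500 ft — not satisfied.
So (2) is satisfied (F OR T OR F).
So Overall is satisfied (T AND T).

Yes — lawful.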